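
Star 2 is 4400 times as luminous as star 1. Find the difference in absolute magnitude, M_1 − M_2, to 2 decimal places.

M_1 − M_2 ≈ 9.11

Pogson: ΔM = −2.5 log₁₀(ratio) = −2.5 log₁₀(4400) = −2.5 × 3.6435 = -9.109
Star 2 is brighter so has the smaller magnitude: M_1 − M_2 is positive.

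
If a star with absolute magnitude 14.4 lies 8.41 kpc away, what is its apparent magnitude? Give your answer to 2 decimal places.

m ≈ 29.02

d = 8.41 kpc = 8410 pc
m = M + 5 log₁₀ d − 5 = 14.4 + 5·3.9248 − 5 = 29.024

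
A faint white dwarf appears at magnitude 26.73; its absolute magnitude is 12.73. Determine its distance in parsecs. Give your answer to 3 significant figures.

d ≈ 6310 pc

Distance modulus: m − M = 26.73 − (12.73) = 14.000
m − M = 5 log₁₀ d − 5
log₁₀ d = (m − M)/5 + 1 = 3.8000
d = 10^3.8000 = 6310 pc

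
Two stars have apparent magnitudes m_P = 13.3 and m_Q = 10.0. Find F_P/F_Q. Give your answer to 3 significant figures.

F_P/F_Q ≈ 0.0479

Δm = 13.3 − (10.0) = 3.3
Flux ratio = 10^(−0.4 Δm) = 10^(−0.4 × 3.3) = 10^-1.320 = 0.04786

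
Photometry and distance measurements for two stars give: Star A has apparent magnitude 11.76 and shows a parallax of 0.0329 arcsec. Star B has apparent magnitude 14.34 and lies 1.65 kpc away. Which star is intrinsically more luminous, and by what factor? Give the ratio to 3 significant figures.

Star B is more luminous, by a factor of 274.

Star A: d = 1/p = 1/0.0329″ = 30.40 pc
Star A: M = m − 5 log₁₀ d + 5 = 11.76 − 5·1.4828 + 5 = 9.346
Star B: d = 1.65 kpc = 1650 pc
Star B: M = m − 5 log₁₀ d + 5 = 14.34 − 5·3.2175 + 5 = 3.253
ΔM = M_A − M_B = 9.346 − (3.253) = 6.093; smaller M is more luminous → Star B.
L ratio = 10^(0.4 |ΔM|) = 10^2.437 = 273.8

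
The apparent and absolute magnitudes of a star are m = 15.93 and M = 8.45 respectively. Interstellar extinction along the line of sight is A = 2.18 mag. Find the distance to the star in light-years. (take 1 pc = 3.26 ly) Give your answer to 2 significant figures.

d ≈ 370 ly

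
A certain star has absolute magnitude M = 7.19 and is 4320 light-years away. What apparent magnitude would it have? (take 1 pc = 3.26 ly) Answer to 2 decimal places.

d = 4320 ly / 3.26 = 1325 pc
m = M + 5 log₁₀ d − 5 = 7.19 + 5·3.1223 − 5 = 17.801

m ≈ 17.80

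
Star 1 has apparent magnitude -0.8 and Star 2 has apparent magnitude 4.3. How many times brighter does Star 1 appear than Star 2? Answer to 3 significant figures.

110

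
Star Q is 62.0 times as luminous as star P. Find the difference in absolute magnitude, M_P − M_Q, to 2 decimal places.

M_P − M_Q ≈ 4.48

Pogson: ΔM = −2.5 log₁₀(ratio) = −2.5 log₁₀(62.0) = −2.5 × 1.7924 = -4.481
Star Q is brighter so has the smaller magnitude: M_P − M_Q is positive.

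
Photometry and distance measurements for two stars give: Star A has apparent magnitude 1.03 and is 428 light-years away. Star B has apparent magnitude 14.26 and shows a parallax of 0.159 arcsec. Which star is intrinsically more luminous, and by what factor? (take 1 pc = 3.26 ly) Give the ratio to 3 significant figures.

Star A: d = 428 ly / 3.26 = 131.3 pc
Star A: M = m − 5 log₁₀ d + 5 = 1.03 − 5·2.1182 + 5 = -4.561
Star B: d = 1/p = 1/0.159″ = 6.289 pc
Star B: M = m − 5 log₁₀ d + 5 = 14.26 − 5·0.7986 + 5 = 15.267
ΔM = M_A − M_B = -4.561 − (15.267) = -19.828; smaller M is more luminous → Star A.
L ratio = 10^(0.4 |ΔM|) = 10^7.931 = 8.536×10^7

Star A is more luminous, by a factor of 8.54×10^7.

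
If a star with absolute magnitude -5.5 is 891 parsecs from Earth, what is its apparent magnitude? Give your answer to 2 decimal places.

m ≈ 4.25

m = M + 5 log₁₀ d − 5 = -5.5 + 5·2.9499 − 5 = 4.249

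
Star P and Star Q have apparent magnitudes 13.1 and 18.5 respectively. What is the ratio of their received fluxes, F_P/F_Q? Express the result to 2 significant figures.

Δm = 13.1 − (18.5) = -5.4
Flux ratio = 10^(−0.4 Δm) = 10^(−0.4 × -5.4) = 10^2.160 = 144.5

F_P/F_Q ≈ 140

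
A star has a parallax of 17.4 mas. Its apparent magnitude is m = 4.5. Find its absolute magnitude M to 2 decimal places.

p = 17.4 mas = 0.0174″ → d = 1/p = 57.47 pc
5 log₁₀(d/10 pc) = 5 log₁₀(57.47) − 5 = 3.797
M = m − 5 log₁₀(d/10) = 4.5 − 3.797 = 0.703

M ≈ 0.70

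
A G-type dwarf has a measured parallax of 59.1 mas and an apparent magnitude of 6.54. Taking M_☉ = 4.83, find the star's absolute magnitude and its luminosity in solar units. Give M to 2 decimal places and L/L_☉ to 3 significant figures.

M ≈ 5.40; L/L_☉ ≈ 0.593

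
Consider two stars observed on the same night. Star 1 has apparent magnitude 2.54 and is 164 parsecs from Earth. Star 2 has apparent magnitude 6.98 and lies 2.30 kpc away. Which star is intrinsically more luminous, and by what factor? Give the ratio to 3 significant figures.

Star 1: M = m − 5 log₁₀ d + 5 = 2.54 − 5·2.2148 + 5 = -3.534
Star 2: d = 2.30 kpc = 2300 pc
Star 2: M = m − 5 log₁₀ d + 5 = 6.98 − 5·3.3617 + 5 = -4.829
ΔM = M_1 − M_2 = -3.534 − (-4.829) = 1.294; smaller M is more luminous → Star 2.
L ratio = 10^(0.4 |ΔM|) = 10^0.518 = 3.294

Star 2 is more luminous, by a factor of 3.29.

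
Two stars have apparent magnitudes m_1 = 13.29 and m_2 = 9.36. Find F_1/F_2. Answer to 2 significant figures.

Δm = 13.29 − (9.36) = 3.93
Flux ratio = 10^(−0.4 Δm) = 10^(−0.4 × 3.93) = 10^-1.572 = 0.02679

F_1/F_2 ≈ 0.027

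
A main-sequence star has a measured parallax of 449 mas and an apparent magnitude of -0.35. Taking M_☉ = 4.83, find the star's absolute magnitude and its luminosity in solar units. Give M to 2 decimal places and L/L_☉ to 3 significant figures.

M ≈ 2.91; L/L_☉ ≈ 5.85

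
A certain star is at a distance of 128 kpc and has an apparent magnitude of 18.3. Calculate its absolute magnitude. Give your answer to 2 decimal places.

d = 128 kpc = 128000 pc
5 log₁₀(d/10 pc) = 5 log₁₀(128000) − 5 = 20.536
M = m − 5 log₁₀(d/10) = 18.3 − 20.536 = -2.236

M ≈ -2.24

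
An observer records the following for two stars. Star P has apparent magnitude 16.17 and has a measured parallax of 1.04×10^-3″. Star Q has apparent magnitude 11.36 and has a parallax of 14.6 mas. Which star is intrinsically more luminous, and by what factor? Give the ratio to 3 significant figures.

Star P: d = 1/p = 1/1.04×10^-3″ = 961.5 pc
Star P: M = m − 5 log₁₀ d + 5 = 16.17 − 5·2.9830 + 5 = 6.255
Star Q: p = 14.6 mas = 0.0146″ → d = 1/p = 68.49 pc
Star Q: M = m − 5 log₁₀ d + 5 = 11.36 − 5·1.8356 + 5 = 7.182
ΔM = M_P − M_Q = 6.255 − (7.182) = -0.927; smaller M is more luminous → Star P.
L ratio = 10^(0.4 |ΔM|) = 10^0.371 = 2.348

Star P is more luminous, by a factor of 2.35.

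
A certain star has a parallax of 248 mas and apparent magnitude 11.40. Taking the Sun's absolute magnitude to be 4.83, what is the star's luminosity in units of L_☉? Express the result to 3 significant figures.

L/L_☉ ≈ 3.83×10^-4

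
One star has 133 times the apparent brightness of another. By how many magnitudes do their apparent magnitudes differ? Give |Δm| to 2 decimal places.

Pogson: Δm = −2.5 log₁₀(ratio) = −2.5 log₁₀(133) = −2.5 × 2.1239 = -5.310

|Δm| ≈ 5.31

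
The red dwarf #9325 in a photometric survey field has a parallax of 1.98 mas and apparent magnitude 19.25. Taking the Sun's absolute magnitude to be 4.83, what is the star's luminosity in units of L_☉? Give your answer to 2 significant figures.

d = 1/p = 1000/1.98 mas = 505.1 pc
M = m − 5 log₁₀ d + 5 = 19.25 − 5·2.7033 + 5 = 10.733
M − M_☉ = 10.733 − 4.83 = 5.903
L/L_☉ = 10^(−0.4 × 5.903) = 4.352×10^-3

L/L_☉ ≈ 4.4×10^-3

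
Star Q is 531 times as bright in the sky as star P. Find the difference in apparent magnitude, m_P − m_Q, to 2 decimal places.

Pogson: Δm = −2.5 log₁₀(ratio) = −2.5 log₁₀(531) = −2.5 × 2.7251 = -6.813
Star Q is brighter so has the smaller magnitude: m_P − m_Q is positive.

m_P − m_Q ≈ 6.81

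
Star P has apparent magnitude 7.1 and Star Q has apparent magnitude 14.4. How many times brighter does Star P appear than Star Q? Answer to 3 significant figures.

832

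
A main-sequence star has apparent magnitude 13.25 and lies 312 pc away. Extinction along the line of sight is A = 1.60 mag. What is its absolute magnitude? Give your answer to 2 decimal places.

M ≈ 4.18

5 log₁₀(d/10 pc) = 5 log₁₀(312.0) − 5 = 7.471
M = m − 5 log₁₀(d/10) − A = 13.25 − 7.471 − 1.60 = 4.179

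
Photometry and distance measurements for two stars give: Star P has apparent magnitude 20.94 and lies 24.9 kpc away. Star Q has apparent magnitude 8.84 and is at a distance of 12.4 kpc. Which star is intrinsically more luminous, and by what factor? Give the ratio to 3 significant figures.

Star Q is more luminous, by a factor of 17200.

Star P: d = 24.9 kpc = 24900 pc
Star P: M = m − 5 log₁₀ d + 5 = 20.94 − 5·4.3962 + 5 = 3.959
Star Q: d = 12.4 kpc = 12400 pc
Star Q: M = m − 5 log₁₀ d + 5 = 8.84 − 5·4.0934 + 5 = -6.627
ΔM = M_P − M_Q = 3.959 − (-6.627) = 10.586; smaller M is more luminous → Star Q.
L ratio = 10^(0.4 |ΔM|) = 10^4.234 = 17160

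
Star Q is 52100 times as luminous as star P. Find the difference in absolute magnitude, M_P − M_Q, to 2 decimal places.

Pogson: ΔM = −2.5 log₁₀(ratio) = −2.5 log₁₀(52100) = −2.5 × 4.7168 = -11.792
Star Q is brighter so has the smaller magnitude: M_P − M_Q is positive.

M_P − M_Q ≈ 11.79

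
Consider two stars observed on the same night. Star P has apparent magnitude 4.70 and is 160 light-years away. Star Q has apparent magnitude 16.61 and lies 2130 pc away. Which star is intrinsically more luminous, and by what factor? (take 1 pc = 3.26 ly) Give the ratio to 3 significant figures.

Star P is more luminous, by a factor of 30.8.

Star P: d = 160 ly / 3.26 = 49.08 pc
Star P: M = m − 5 log₁₀ d + 5 = 4.70 − 5·1.6909 + 5 = 1.245
Star Q: M = m − 5 log₁₀ d + 5 = 16.61 − 5·3.3284 + 5 = 4.968
ΔM = M_P − M_Q = 1.245 − (4.968) = -3.723; smaller M is more luminous → Star P.
L ratio = 10^(0.4 |ΔM|) = 10^1.489 = 30.84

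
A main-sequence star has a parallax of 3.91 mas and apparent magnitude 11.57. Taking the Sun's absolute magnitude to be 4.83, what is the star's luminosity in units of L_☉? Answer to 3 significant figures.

L/L_☉ ≈ 1.32

d = 1/p = 1000/3.91 mas = 255.8 pc
M = m − 5 log₁₀ d + 5 = 11.57 − 5·2.4078 + 5 = 4.531
M − M_☉ = 4.531 − 4.83 = -0.299
L/L_☉ = 10^(−0.4 × -0.299) = 1.317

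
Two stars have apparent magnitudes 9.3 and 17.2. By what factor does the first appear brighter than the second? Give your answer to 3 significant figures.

Δm = 9.3 − (17.2) = -7.9
Flux ratio = 10^(−0.4 Δm) = 10^(−0.4 × -7.9) = 10^3.160 = 1445

1450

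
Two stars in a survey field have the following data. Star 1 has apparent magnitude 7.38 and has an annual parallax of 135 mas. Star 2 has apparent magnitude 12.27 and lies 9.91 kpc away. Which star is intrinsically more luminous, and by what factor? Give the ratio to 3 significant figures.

Star 2 is more luminous, by a factor of 19800.

Star 1: p = 135 mas = 0.135″ → d = 1/p = 7.407 pc
Star 1: M = m − 5 log₁₀ d + 5 = 7.38 − 5·0.8697 + 5 = 8.032
Star 2: d = 9.91 kpc = 9910 pc
Star 2: M = m − 5 log₁₀ d + 5 = 12.27 − 5·3.9961 + 5 = -2.710
ΔM = M_1 − M_2 = 8.032 − (-2.710) = 10.742; smaller M is more luminous → Star 2.
L ratio = 10^(0.4 |ΔM|) = 10^4.297 = 19810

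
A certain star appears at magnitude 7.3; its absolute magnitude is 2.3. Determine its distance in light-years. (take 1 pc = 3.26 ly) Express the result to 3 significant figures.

d ≈ 326 ly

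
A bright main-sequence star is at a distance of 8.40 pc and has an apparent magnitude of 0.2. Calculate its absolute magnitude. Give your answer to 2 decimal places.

M ≈ 0.58

5 log₁₀(d/10 pc) = 5 log₁₀(8.400) − 5 = -0.379
M = m − 5 log₁₀(d/10) = 0.2 + 0.379 = 0.579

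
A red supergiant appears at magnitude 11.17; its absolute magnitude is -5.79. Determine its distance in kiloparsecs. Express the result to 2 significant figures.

Distance modulus: m − M = 11.17 − (-5.79) = 16.960
m − M = 5 log₁₀ d − 5
log₁₀ d = (m − M)/5 + 1 = 4.3920
d = 10^4.3920 = 24660 pc
= 24.66 kpc

d ≈ 25 kpc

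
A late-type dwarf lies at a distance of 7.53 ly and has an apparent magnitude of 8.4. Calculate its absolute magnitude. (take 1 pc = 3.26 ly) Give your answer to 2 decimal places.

d = 7.53 ly / 3.26 = 2.310 pc
5 log₁₀(d/10 pc) = 5 log₁₀(2.310) − 5 = -3.182
M = m − 5 log₁₀(d/10) = 8.4 + 3.182 = 11.582

M ≈ 11.58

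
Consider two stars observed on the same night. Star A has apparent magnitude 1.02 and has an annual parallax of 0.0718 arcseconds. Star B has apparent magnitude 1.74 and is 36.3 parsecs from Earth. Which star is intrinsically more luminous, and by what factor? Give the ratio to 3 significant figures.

Star B is more luminous, by a factor of 3.50.

Star A: d = 1/p = 1/0.0718″ = 13.93 pc
Star A: M = m − 5 log₁₀ d + 5 = 1.02 − 5·1.1439 + 5 = 0.301
Star B: M = m − 5 log₁₀ d + 5 = 1.74 − 5·1.5599 + 5 = -1.060
ΔM = M_A − M_B = 0.301 − (-1.060) = 1.360; smaller M is more luminous → Star B.
L ratio = 10^(0.4 |ΔM|) = 10^0.544 = 3.500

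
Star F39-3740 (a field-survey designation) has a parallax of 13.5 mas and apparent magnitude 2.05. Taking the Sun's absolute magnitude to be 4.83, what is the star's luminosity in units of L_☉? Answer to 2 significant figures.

d = 1/p = 1000/13.5 mas = 74.07 pc
M = m − 5 log₁₀ d + 5 = 2.05 − 5·1.8697 + 5 = -2.298
M − M_☉ = -2.298 − 4.83 = -7.128
L/L_☉ = 10^(−0.4 × -7.128) = 710.1

L/L_☉ ≈ 710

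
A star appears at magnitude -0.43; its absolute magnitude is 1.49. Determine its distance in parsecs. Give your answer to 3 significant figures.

Distance modulus: m − M = -0.43 − (1.49) = -1.920
m − M = 5 log₁₀ d − 5
log₁₀ d = (m − M)/5 + 1 = 0.6160
d = 10^0.6160 = 4.130 pc

d ≈ 4.13 pc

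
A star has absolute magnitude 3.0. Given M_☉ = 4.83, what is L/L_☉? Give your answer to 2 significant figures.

L/L_☉ ≈ 5.4

M − M_☉ = 3.0 − 4.83 = -1.830
L/L_☉ = 10^(−0.4 (M − M_☉)) = 10^0.732 = 5.395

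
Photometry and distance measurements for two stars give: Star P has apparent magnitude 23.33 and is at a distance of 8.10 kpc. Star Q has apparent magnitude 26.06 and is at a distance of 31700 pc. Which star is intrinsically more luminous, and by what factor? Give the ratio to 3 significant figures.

Star P: d = 8.10 kpc = 8100 pc
Star P: M = m − 5 log₁₀ d + 5 = 23.33 − 5·3.9085 + 5 = 8.788
Star Q: M = m − 5 log₁₀ d + 5 = 26.06 − 5·4.5011 + 5 = 8.555
ΔM = M_P − M_Q = 8.788 − (8.555) = 0.233; smaller M is more luminous → Star Q.
L ratio = 10^(0.4 |ΔM|) = 10^0.093 = 1.239

Star Q is more luminous, by a factor of 1.24.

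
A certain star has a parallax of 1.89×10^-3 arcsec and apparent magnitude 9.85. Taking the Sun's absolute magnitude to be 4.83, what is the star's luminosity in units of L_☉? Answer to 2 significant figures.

d = 1/p = 1/1.89×10^-3″ = 529.1 pc
M = m − 5 log₁₀ d + 5 = 9.85 − 5·2.7235 + 5 = 1.232
M − M_☉ = 1.232 − 4.83 = -3.598
L/L_☉ = 10^(−0.4 × -3.598) = 27.48

L/L_☉ ≈ 27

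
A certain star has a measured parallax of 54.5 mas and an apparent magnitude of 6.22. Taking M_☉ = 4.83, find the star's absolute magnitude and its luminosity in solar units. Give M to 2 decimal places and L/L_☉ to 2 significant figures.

d = 1/p = 1000/54.5 mas = 18.35 pc
M = m − 5 log₁₀ d + 5 = 6.22 − 5·1.2636 + 5 = 4.902
M − M_☉ = 4.902 − 4.83 = 0.072
L/L_☉ = 10^(−0.4 × 0.072) = 0.9359

M ≈ 4.90; L/L_☉ ≈ 0.94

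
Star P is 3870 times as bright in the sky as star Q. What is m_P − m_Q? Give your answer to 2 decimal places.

Pogson: Δm = −2.5 log₁₀(ratio) = −2.5 log₁₀(3870) = −2.5 × 3.5877 = -8.969
Star P is brighter, so it has the smaller magnitude: the difference is negative.

m_P − m_Q ≈ -8.97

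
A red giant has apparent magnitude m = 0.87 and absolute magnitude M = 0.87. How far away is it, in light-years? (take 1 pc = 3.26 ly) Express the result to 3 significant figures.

d ≈ 32.6 ly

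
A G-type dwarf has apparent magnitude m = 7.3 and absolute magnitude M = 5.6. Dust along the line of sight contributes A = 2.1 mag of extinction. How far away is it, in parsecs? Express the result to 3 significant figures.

d ≈ 8.32 pc

m − M = 5 log₁₀(d/10 pc) + A  ⇒  7.3 − (5.6) − 2.1 = 5 log₁₀(d/10)
-0.400 = 5 log₁₀(d/10)
log₁₀ d = (m − M − A)/5 + 1 = 0.9200
d = 10^0.9200 = 8.318 pc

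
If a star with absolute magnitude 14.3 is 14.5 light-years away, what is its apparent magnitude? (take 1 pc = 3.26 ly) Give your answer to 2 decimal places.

d = 14.5 ly / 3.26 = 4.448 pc
m = M + 5 log₁₀ d − 5 = 14.3 + 5·0.6482 − 5 = 12.541

m ≈ 12.54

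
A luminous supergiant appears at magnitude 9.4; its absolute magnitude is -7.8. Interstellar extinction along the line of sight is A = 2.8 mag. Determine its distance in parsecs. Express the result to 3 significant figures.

d ≈ 7590 pc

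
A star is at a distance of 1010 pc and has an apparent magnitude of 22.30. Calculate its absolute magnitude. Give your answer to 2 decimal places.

M ≈ 12.28

5 log₁₀(d/10 pc) = 5 log₁₀(1010) − 5 = 10.022
M = m − 5 log₁₀(d/10) = 22.30 − 10.022 = 12.278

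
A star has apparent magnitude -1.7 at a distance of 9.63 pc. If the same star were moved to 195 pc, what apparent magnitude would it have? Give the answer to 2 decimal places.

m ≈ 4.83

Flux ∝ 1/d², so Δm = 5 log₁₀(d₂/d₁) = 5 log₁₀(195/9.63) = 6.532
m₂ = m₁ + Δm = -1.7 + (6.532) = 4.832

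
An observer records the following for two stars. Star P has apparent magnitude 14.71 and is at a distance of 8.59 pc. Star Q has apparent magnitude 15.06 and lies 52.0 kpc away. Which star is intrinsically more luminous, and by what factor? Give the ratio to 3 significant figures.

Star Q is more luminous, by a factor of 2.65×10^7.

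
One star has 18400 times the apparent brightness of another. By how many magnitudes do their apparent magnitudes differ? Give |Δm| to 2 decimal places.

Pogson: Δm = −2.5 log₁₀(ratio) = −2.5 log₁₀(18400) = −2.5 × 4.2648 = -10.662

|Δm| ≈ 10.66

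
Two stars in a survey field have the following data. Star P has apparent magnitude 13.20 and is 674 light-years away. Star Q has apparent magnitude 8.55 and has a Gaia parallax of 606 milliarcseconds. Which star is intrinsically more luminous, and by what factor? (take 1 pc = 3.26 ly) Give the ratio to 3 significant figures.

Star P: d = 674 ly / 3.26 = 206.7 pc
Star P: M = m − 5 log₁₀ d + 5 = 13.20 − 5·2.3154 + 5 = 6.623
Star Q: p = 606 mas = 0.606″ → d = 1/p = 1.650 pc
Star Q: M = m − 5 log₁₀ d + 5 = 8.55 − 5·0.2175 + 5 = 12.462
ΔM = M_P − M_Q = 6.623 − (12.462) = -5.840; smaller M is more luminous → Star P.
L ratio = 10^(0.4 |ΔM|) = 10^2.336 = 216.7

Star P is more luminous, by a factor of 217.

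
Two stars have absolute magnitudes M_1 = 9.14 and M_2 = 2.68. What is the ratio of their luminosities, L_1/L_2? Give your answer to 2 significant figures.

L_1/L_2 ≈ 2.6×10^-3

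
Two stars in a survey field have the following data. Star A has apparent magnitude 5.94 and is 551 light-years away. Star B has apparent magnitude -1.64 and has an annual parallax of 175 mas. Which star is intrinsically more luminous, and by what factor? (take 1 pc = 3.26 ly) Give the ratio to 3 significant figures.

Star A: d = 551 ly / 3.26 = 169.0 pc
Star A: M = m − 5 log₁₀ d + 5 = 5.94 − 5·2.2279 + 5 = -0.200
Star B: p = 175 mas = 0.175″ → d = 1/p = 5.714 pc
Star B: M = m − 5 log₁₀ d + 5 = -1.64 − 5·0.7570 + 5 = -0.425
ΔM = M_A − M_B = -0.200 − (-0.425) = 0.225; smaller M is more luminous → Star B.
L ratio = 10^(0.4 |ΔM|) = 10^0.090 = 1.230

Star B is more luminous, by a factor of 1.23.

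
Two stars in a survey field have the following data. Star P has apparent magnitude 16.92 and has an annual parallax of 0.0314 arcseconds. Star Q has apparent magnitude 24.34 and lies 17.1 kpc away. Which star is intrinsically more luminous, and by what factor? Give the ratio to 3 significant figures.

Star Q is more luminous, by a factor of 310.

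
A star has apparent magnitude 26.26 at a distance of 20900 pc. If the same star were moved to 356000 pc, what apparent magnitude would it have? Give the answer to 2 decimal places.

Flux ∝ 1/d², so Δm = 5 log₁₀(d₂/d₁) = 5 log₁₀(356000/20900) = 6.157
m₂ = m₁ + Δm = 26.26 + (6.157) = 32.417

m ≈ 32.42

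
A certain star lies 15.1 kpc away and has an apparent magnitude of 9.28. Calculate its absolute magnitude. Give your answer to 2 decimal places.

M ≈ -6.61

d = 15.1 kpc = 15100 pc
5 log₁₀(d/10 pc) = 5 log₁₀(15100) − 5 = 15.895
M = m − 5 log₁₀(d/10) = 9.28 − 15.895 = -6.615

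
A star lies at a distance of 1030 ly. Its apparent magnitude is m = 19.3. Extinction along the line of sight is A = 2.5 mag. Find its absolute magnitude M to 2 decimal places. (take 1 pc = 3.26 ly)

M ≈ 9.30

d = 1030 ly / 3.26 = 316.0 pc
5 log₁₀(d/10 pc) = 5 log₁₀(316.0) − 5 = 7.498
M = m − 5 log₁₀(d/10) − A = 19.3 − 7.498 − 2.5 = 9.302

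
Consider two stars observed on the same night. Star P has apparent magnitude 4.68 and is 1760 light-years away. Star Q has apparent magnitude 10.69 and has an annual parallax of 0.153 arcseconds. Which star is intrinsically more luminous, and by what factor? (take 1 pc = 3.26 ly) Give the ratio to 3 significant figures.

Star P is more luminous, by a factor of 1.73×10^6.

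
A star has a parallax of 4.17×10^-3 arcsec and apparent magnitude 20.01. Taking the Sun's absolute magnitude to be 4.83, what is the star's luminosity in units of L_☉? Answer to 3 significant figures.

d = 1/p = 1/4.17×10^-3″ = 239.8 pc
M = m − 5 log₁₀ d + 5 = 20.01 − 5·2.3799 + 5 = 13.111
M − M_☉ = 13.111 − 4.83 = 8.281
L/L_☉ = 10^(−0.4 × 8.281) = 4.872×10^-4

L/L_☉ ≈ 4.87×10^-4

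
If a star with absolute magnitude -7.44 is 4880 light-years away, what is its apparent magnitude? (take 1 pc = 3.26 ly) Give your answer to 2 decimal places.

d = 4880 ly / 3.26 = 1497 pc
m = M + 5 log₁₀ d − 5 = -7.44 + 5·3.1752 − 5 = 3.436

m ≈ 3.44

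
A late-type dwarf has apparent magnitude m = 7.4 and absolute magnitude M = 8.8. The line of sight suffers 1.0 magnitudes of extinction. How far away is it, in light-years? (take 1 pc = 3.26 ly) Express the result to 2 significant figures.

d ≈ 11 ly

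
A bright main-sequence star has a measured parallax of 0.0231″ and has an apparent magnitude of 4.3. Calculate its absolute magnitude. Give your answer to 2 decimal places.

M ≈ 1.12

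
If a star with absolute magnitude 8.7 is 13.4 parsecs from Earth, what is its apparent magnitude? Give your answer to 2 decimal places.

m = M + 5 log₁₀ d − 5 = 8.7 + 5·1.1271 − 5 = 9.336

m ≈ 9.34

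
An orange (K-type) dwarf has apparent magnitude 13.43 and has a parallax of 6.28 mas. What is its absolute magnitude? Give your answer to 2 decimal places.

p = 6.28 mas = 6.28×10^-3″ → d = 1/p = 159.2 pc
5 log₁₀(d/10 pc) = 5 log₁₀(159.2) − 5 = 6.010
M = m − 5 log₁₀(d/10) = 13.43 − 6.010 = 7.420

M ≈ 7.42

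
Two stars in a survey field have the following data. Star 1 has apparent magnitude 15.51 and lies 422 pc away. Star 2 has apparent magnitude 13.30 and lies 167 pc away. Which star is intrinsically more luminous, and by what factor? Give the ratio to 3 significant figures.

Star 2 is more luminous, by a factor of 1.20.

Star 1: M = m − 5 log₁₀ d + 5 = 15.51 − 5·2.6253 + 5 = 7.383
Star 2: M = m − 5 log₁₀ d + 5 = 13.30 − 5·2.2227 + 5 = 7.186
ΔM = M_1 − M_2 = 7.383 − (7.186) = 0.197; smaller M is more luminous → Star 2.
L ratio = 10^(0.4 |ΔM|) = 10^0.079 = 1.199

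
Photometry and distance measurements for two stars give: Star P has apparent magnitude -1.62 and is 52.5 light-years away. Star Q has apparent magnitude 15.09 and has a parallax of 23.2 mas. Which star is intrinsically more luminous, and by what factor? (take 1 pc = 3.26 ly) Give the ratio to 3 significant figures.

Star P is more luminous, by a factor of 674000.

Star P: d = 52.5 ly / 3.26 = 16.10 pc
Star P: M = m − 5 log₁₀ d + 5 = -1.62 − 5·1.2069 + 5 = -2.655
Star Q: p = 23.2 mas = 0.0232″ → d = 1/p = 43.10 pc
Star Q: M = m − 5 log₁₀ d + 5 = 15.09 − 5·1.6345 + 5 = 11.917
ΔM = M_P − M_Q = -2.655 − (11.917) = -14.572; smaller M is more luminous → Star P.
L ratio = 10^(0.4 |ΔM|) = 10^5.829 = 674300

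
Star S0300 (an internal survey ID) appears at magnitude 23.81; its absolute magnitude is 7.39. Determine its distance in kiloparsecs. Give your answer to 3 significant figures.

d ≈ 19.2 kpc

μ = m − M = 16.420
m − M = 5 log₁₀ d − 5
log₁₀ d = (m − M)/5 + 1 = 4.2840
d = 10^4.2840 = 19230 pc
= 19.23 kpc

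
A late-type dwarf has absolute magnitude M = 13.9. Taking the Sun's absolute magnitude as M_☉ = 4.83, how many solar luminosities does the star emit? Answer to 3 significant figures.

L/L_☉ ≈ 2.36×10^-4

M − M_☉ = 13.9 − 4.83 = 9.070
L/L_☉ = 10^(−0.4 (M − M_☉)) = 10^-3.628 = 2.355×10^-4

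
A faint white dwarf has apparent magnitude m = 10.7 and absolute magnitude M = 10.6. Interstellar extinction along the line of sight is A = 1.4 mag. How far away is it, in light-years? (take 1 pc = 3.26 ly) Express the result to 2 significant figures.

d ≈ 18 ly

m − M = 5 log₁₀(d/10 pc) + A  ⇒  10.7 − (10.6) − 1.4 = 5 log₁₀(d/10)
-1.300 = 5 log₁₀(d/10)
log₁₀ d = (m − M − A)/5 + 1 = 0.7400
d = 10^0.7400 = 5.495 pc
= 17.92 ly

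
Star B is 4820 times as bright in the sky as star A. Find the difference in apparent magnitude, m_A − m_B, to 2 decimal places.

Pogson: Δm = −2.5 log₁₀(ratio) = −2.5 log₁₀(4820) = −2.5 × 3.6830 = -9.208
Star B is brighter so has the smaller magnitude: m_A − m_B is positive.

m_A − m_B ≈ 9.21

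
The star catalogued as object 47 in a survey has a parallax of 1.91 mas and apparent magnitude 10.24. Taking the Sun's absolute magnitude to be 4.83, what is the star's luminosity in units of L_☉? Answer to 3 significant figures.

d = 1/p = 1000/1.91 mas = 523.6 pc
M = m − 5 log₁₀ d + 5 = 10.24 − 5·2.7190 + 5 = 1.645
M − M_☉ = 1.645 − 4.83 = -3.185
L/L_☉ = 10^(−0.4 × -3.185) = 18.79

L/L_☉ ≈ 18.8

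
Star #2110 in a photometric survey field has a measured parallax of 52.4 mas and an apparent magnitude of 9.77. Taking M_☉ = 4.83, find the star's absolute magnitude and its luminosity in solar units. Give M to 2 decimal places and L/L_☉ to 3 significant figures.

M ≈ 8.37; L/L_☉ ≈ 0.0385

d = 1/p = 1000/52.4 mas = 19.08 pc
M = m − 5 log₁₀ d + 5 = 9.77 − 5·1.2807 + 5 = 8.367
M − M_☉ = 8.367 − 4.83 = 3.537
L/L_☉ = 10^(−0.4 × 3.537) = 0.03849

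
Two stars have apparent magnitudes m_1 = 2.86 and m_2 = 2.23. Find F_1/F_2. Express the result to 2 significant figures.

F_1/F_2 ≈ 0.56

Magnitude difference = 0.63
Flux ratio = 10^(−0.4 Δm) = 10^(−0.4 × 0.63) = 10^-0.252 = 0.5598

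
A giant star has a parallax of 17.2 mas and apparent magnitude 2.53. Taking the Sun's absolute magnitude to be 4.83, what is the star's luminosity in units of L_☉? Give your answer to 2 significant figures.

L/L_☉ ≈ 280

d = 1/p = 1000/17.2 mas = 58.14 pc
M = m − 5 log₁₀ d + 5 = 2.53 − 5·1.7645 + 5 = -1.292
M − M_☉ = -1.292 − 4.83 = -6.122
L/L_☉ = 10^(−0.4 × -6.122) = 281.2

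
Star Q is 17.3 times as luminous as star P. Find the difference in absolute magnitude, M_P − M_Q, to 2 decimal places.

Pogson: ΔM = −2.5 log₁₀(ratio) = −2.5 log₁₀(17.3) = −2.5 × 1.2380 = -3.095
Star Q is brighter so has the smaller magnitude: M_P − M_Q is positive.

M_P − M_Q ≈ 3.10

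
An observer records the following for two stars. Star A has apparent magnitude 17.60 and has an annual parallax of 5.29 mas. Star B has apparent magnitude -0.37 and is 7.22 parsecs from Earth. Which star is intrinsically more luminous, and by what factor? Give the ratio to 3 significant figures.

Star A: p = 5.29 mas = 5.29×10^-3″ → d = 1/p = 189.0 pc
Star A: M = m − 5 log₁₀ d + 5 = 17.60 − 5·2.2765 + 5 = 11.217
Star B: M = m − 5 log₁₀ d + 5 = -0.37 − 5·0.8585 + 5 = 0.337
ΔM = M_A − M_B = 11.217 − (0.337) = 10.880; smaller M is more luminous → Star B.
L ratio = 10^(0.4 |ΔM|) = 10^4.352 = 22490

Star B is more luminous, by a factor of 22500.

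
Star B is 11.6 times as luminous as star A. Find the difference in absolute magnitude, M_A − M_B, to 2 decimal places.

Pogson: ΔM = −2.5 log₁₀(ratio) = −2.5 log₁₀(11.6) = −2.5 × 1.0645 = -2.661
Star B is brighter so has the smaller magnitude: M_A − M_B is positive.

M_A − M_B ≈ 2.66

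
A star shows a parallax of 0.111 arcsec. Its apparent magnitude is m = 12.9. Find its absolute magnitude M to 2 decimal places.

M ≈ 13.13

d = 1/p = 1/0.111″ = 9.009 pc
5 log₁₀(d/10 pc) = 5 log₁₀(9.009) − 5 = -0.227
M = m − 5 log₁₀(d/10) = 12.9 + 0.227 = 13.127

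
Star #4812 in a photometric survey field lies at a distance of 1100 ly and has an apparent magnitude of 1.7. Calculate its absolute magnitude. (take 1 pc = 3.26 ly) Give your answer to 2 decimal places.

M ≈ -5.94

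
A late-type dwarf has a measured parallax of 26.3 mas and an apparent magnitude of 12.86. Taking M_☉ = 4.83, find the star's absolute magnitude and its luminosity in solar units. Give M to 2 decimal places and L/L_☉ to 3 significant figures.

M ≈ 9.96; L/L_☉ ≈ 8.87×10^-3

d = 1/p = 1000/26.3 mas = 38.02 pc
M = m − 5 log₁₀ d + 5 = 12.86 − 5·1.5800 + 5 = 9.960
M − M_☉ = 9.960 − 4.83 = 5.130
L/L_☉ = 10^(−0.4 × 5.130) = 8.873×10^-3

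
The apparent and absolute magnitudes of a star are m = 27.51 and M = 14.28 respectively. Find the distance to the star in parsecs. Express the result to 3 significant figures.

d ≈ 4430 pc

Distance modulus: m − M = 27.51 − (14.28) = 13.230
m − M = 5 log₁₀ d − 5
log₁₀ d = (m − M)/5 + 1 = 3.6460
d = 10^3.6460 = 4426 pc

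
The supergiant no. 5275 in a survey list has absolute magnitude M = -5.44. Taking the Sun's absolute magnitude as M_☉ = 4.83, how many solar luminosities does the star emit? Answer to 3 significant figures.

M − M_☉ = -5.44 − 4.83 = -10.270
L/L_☉ = 10^(−0.4 (M − M_☉)) = 10^4.108 = 12820

L/L_☉ ≈ 12800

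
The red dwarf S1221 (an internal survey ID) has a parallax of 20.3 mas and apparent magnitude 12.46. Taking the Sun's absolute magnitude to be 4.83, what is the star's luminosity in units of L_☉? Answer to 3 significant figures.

L/L_☉ ≈ 0.0215

d = 1/p = 1000/20.3 mas = 49.26 pc
M = m − 5 log₁₀ d + 5 = 12.46 − 5·1.6925 + 5 = 8.997
M − M_☉ = 8.997 − 4.83 = 4.167
L/L_☉ = 10^(−0.4 × 4.167) = 0.02153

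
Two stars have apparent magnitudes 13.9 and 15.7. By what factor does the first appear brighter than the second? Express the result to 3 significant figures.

5.25

Δm = 13.9 − (15.7) = -1.8
Flux ratio = 10^(−0.4 Δm) = 10^(−0.4 × -1.8) = 10^0.720 = 5.248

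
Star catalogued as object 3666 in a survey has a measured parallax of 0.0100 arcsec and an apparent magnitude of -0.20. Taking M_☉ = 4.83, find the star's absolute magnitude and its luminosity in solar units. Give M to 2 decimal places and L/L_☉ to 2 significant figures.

d = 1/p = 1/0.0100″ = 100.0 pc
M = m − 5 log₁₀ d + 5 = -0.20 − 5·2.0000 + 5 = -5.200
M − M_☉ = -5.200 − 4.83 = -10.030
L/L_☉ = 10^(−0.4 × -10.030) = 10280

M ≈ -5.20; L/L_☉ ≈ 10000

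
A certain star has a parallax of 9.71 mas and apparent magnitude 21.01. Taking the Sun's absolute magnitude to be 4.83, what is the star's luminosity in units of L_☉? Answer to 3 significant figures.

L/L_☉ ≈ 3.58×10^-5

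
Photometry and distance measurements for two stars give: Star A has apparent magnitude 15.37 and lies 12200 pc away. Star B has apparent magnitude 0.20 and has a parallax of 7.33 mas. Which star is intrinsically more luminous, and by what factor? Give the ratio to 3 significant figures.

Star A: M = m − 5 log₁₀ d + 5 = 15.37 − 5·4.0864 + 5 = -0.062
Star B: p = 7.33 mas = 7.33×10^-3″ → d = 1/p = 136.4 pc
Star B: M = m − 5 log₁₀ d + 5 = 0.20 − 5·2.1349 + 5 = -5.474
ΔM = M_A − M_B = -0.062 − (-5.474) = 5.413; smaller M is more luminous → Star B.
L ratio = 10^(0.4 |ΔM|) = 10^2.165 = 146.2

Star B is more luminous, by a factor of 146.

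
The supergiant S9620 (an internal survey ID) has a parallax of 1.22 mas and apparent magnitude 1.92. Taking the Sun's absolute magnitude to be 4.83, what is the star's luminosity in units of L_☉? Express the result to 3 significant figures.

L/L_☉ ≈ 98000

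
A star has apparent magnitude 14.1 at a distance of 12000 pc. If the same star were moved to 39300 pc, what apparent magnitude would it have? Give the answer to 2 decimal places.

Flux ∝ 1/d², so Δm = 5 log₁₀(d₂/d₁) = 5 log₁₀(39300/12000) = 2.576
m₂ = m₁ + Δm = 14.1 + (2.576) = 16.676

m ≈ 16.68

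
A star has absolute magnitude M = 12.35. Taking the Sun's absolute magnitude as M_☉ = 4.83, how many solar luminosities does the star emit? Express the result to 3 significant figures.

M − M_☉ = 12.35 − 4.83 = 7.520
L/L_☉ = 10^(−0.4 (M − M_☉)) = 10^-3.008 = 9.817×10^-4

L/L_☉ ≈ 9.82×10^-4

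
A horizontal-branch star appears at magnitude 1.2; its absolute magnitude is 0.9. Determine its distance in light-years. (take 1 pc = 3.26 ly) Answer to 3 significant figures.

Distance modulus: m − M = 1.2 − (0.9) = 0.300
m − M = 5 log₁₀ d − 5
log₁₀ d = (m − M)/5 + 1 = 1.0600
d = 10^1.0600 = 11.48 pc
= 37.43 ly

d ≈ 37.4 ly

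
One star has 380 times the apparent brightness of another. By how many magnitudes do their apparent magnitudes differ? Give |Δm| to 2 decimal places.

Pogson: Δm = −2.5 log₁₀(ratio) = −2.5 log₁₀(380) = −2.5 × 2.5798 = -6.449

|Δm| ≈ 6.45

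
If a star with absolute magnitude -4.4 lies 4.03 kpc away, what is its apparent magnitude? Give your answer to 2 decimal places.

m ≈ 8.63

d = 4.03 kpc = 4030 pc
m = M + 5 log₁₀ d − 5 = -4.4 + 5·3.6053 − 5 = 8.627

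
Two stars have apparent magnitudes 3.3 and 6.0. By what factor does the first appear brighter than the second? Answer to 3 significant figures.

Magnitude difference = -2.7
Flux ratio = 10^(−0.4 Δm) = 10^(−0.4 × -2.7) = 10^1.080 = 12.02

12.0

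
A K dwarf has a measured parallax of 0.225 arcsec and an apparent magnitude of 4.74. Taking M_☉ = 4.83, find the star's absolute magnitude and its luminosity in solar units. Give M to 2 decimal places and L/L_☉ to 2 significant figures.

M ≈ 6.50; L/L_☉ ≈ 0.21

d = 1/p = 1/0.225″ = 4.444 pc
M = m − 5 log₁₀ d + 5 = 4.74 − 5·0.6478 + 5 = 6.501
M − M_☉ = 6.501 − 4.83 = 1.671
L/L_☉ = 10^(−0.4 × 1.671) = 0.2146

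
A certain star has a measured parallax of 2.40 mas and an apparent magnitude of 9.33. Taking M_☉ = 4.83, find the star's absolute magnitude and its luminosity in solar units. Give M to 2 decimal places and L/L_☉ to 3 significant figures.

M ≈ 1.23; L/L_☉ ≈ 27.5

d = 1/p = 1000/2.40 mas = 416.7 pc
M = m − 5 log₁₀ d + 5 = 9.33 − 5·2.6198 + 5 = 1.231
M − M_☉ = 1.231 − 4.83 = -3.599
L/L_☉ = 10^(−0.4 × -3.599) = 27.52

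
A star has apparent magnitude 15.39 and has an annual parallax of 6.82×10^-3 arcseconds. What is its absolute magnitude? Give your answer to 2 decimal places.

M ≈ 9.56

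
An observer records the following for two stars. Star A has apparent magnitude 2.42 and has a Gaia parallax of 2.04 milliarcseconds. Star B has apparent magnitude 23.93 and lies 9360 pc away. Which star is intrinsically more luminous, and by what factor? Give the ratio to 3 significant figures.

Star A is more luminous, by a factor of 1.10×10^6.

Star A: p = 2.04 mas = 2.04×10^-3″ → d = 1/p = 490.2 pc
Star A: M = m − 5 log₁₀ d + 5 = 2.42 − 5·2.6904 + 5 = -6.032
Star B: M = m − 5 log₁₀ d + 5 = 23.93 − 5·3.9713 + 5 = 9.074
ΔM = M_A − M_B = -6.032 − (9.074) = -15.105; smaller M is more luminous → Star A.
L ratio = 10^(0.4 |ΔM|) = 10^6.042 = 1.102×10^6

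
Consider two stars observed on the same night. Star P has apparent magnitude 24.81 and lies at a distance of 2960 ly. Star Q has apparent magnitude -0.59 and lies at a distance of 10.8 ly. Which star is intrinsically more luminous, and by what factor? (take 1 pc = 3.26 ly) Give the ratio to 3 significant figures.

Star Q is more luminous, by a factor of 192000.

Star P: d = 2960 ly / 3.26 = 908.0 pc
Star P: M = m − 5 log₁₀ d + 5 = 24.81 − 5·2.9581 + 5 = 15.020
Star Q: d = 10.8 ly / 3.26 = 3.313 pc
Star Q: M = m − 5 log₁₀ d + 5 = -0.59 − 5·0.5202 + 5 = 1.809
ΔM = M_P − M_Q = 15.020 − (1.809) = 13.211; smaller M is more luminous → Star Q.
L ratio = 10^(0.4 |ΔM|) = 10^5.284 = 192400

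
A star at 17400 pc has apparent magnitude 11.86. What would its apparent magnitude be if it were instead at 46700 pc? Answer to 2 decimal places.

m ≈ 14.00

Flux ∝ 1/d², so Δm = 5 log₁₀(d₂/d₁) = 5 log₁₀(46700/17400) = 2.144
m₂ = m₁ + Δm = 11.86 + (2.144) = 14.004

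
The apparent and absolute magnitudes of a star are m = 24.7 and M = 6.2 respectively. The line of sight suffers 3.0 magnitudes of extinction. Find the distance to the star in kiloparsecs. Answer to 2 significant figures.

d ≈ 13 kpc

m − M = 5 log₁₀(d/10 pc) + A  ⇒  24.7 − (6.2) − 3.0 = 5 log₁₀(d/10)
15.500 = 5 log₁₀(d/10)
log₁₀ d = (m − M − A)/5 + 1 = 4.1000
d = 10^4.1000 = 12590 pc
= 12.59 kpc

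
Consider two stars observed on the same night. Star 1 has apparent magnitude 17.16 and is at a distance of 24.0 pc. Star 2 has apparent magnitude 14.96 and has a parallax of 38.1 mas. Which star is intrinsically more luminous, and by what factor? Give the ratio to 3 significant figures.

Star 1: M = m − 5 log₁₀ d + 5 = 17.16 − 5·1.3802 + 5 = 15.259
Star 2: p = 38.1 mas = 0.0381″ → d = 1/p = 26.25 pc
Star 2: M = m − 5 log₁₀ d + 5 = 14.96 − 5·1.4191 + 5 = 12.865
ΔM = M_1 − M_2 = 15.259 − (12.865) = 2.394; smaller M is more luminous → Star 2.
L ratio = 10^(0.4 |ΔM|) = 10^0.958 = 9.073

Star 2 is more luminous, by a factor of 9.07.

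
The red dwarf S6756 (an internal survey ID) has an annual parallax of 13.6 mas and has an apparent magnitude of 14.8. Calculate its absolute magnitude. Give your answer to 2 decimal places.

p = 13.6 mas = 0.0136″ → d = 1/p = 73.53 pc
5 log₁₀(d/10 pc) = 5 log₁₀(73.53) − 5 = 4.332
M = m − 5 log₁₀(d/10) = 14.8 − 4.332 = 10.468

M ≈ 10.47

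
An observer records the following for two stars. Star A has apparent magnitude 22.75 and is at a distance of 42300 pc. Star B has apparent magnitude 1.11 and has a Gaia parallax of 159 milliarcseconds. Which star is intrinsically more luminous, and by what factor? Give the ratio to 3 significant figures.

Star B is more luminous, by a factor of 10.0.

Star A: M = m − 5 log₁₀ d + 5 = 22.75 − 5·4.6263 + 5 = 4.618
Star B: p = 159 mas = 0.159″ → d = 1/p = 6.289 pc
Star B: M = m − 5 log₁₀ d + 5 = 1.11 − 5·0.7986 + 5 = 2.117
ΔM = M_A − M_B = 4.618 − (2.117) = 2.501; smaller M is more luminous → Star B.
L ratio = 10^(0.4 |ΔM|) = 10^1.001 = 10.01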